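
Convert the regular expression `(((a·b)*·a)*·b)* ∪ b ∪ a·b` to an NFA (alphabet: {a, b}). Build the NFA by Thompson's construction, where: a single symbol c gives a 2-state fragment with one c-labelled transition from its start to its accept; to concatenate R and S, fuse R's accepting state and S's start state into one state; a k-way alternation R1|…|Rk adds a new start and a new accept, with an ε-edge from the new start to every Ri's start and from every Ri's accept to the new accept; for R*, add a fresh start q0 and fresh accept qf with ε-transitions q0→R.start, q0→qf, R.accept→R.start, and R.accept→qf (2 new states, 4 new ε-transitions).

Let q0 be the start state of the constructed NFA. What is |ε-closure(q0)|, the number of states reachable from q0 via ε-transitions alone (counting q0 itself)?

Compute the ε-closure size of each fragment's start state recursively; a symbol fragment's start has no outgoing ε-edge, so its closure is just itself (size 1).
  a·b : C equals the left operand's closure size = 1 (its accept is not ε-reachable, so the closure stops there)
  (a·b)* : new start has ε-edges to the inner start and to the new accept, so C = 2 + 1 = 3
  (a·b)*·a : the left operand accepts ε, so the closure extends into the next operand (the shared merged state is already counted); C = 3 + (1−1) = 3
  ((a·b)*·a)* : the star's fresh start ε-reaches both the body's start and the fresh accept: C = 2 + 3 = 5
  ((a·b)*·a)*·b : C = 5 + (1−1) = 5 (closure spills across the concat boundary because the left factor accepts ε)
  (((a·b)*·a)*·b)* : C = 1 (new start) + 5 (body) + 1 (new accept) = 7
  a·b : same as the first factor's closure: C = 1
  (((a·b)*·a)*·b)* ∪ b ∪ a·b : C = 1 (new start) + (7 + 1 + 1) + 1 (new accept, since some branch ε-reaches its own accept) = 11

11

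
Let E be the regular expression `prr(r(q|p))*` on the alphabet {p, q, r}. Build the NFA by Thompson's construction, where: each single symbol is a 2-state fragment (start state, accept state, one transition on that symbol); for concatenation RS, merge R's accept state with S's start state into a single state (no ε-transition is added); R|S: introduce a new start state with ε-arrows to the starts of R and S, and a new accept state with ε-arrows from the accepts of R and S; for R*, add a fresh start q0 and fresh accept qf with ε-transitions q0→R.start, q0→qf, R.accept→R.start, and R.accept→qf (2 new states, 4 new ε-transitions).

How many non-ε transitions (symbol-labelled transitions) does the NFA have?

6

Bottom-up over the parse tree:
Each of the 6 symbol leaves contributes exactly 1 symbol transition.
  q|p : 2 symbol transitions
  r(q|p) : 3 symbol transitions
  (r(q|p))* : 3 symbol transitions
  prr(r(q|p))* : 6 symbol transitions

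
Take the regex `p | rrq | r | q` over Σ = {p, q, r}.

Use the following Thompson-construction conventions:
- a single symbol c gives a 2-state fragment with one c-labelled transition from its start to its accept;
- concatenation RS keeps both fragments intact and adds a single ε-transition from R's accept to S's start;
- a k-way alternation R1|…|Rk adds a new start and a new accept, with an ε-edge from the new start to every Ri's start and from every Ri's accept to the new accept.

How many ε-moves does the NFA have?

Recursing over subexpressions:
Each of the 6 symbol leaves contributes 0 ε-transitions.
  rrq = 2 ε-transitions
  p | rrq | r | q = 10 ε-transitions

10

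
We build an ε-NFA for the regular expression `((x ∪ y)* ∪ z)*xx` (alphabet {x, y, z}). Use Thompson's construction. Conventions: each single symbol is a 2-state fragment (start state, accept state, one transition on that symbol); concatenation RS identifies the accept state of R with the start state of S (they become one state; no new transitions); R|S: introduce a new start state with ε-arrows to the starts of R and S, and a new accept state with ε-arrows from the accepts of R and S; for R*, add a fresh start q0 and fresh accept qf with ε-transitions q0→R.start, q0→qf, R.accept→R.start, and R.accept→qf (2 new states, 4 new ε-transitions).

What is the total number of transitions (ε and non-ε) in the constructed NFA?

By structural recursion:
Each of the 5 symbol leaves contributes 1 transition (1 symbol, 0 ε).
  x ∪ y = 6 transitions (2 symbol, 4 ε)
  (x ∪ y)* = 10 transitions (2 symbol, 8 ε)
  (x ∪ y)* ∪ z = 15 transitions (3 symbol, 12 ε)
  ((x ∪ y)* ∪ z)* = 19 transitions (3 symbol, 16 ε)
  ((x ∪ y)* ∪ z)*xx = 21 transitions (5 symbol, 16 ε)

21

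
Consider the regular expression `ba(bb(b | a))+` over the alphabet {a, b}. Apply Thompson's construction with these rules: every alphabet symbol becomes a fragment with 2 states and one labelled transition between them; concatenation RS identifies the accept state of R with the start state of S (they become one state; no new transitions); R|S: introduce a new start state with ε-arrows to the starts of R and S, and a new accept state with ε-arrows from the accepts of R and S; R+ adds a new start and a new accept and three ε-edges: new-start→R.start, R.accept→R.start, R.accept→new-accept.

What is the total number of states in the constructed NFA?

12

Bottom-up over the parse tree:
Each of the 6 symbol leaves contributes a 2-state fragment.
  b | a = 6 states
  bb(b | a) = 8 states
  (bb(b | a))+ = 10 states
  ba(bb(b | a))+ = 12 states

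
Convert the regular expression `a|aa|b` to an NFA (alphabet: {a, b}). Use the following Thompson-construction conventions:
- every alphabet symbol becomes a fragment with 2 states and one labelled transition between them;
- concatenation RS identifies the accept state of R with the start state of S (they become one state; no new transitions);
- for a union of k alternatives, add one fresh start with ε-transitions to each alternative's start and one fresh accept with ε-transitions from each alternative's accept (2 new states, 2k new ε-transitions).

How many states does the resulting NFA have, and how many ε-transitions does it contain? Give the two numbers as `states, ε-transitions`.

Building bottom-up:
Each of the 4 symbol leaves contributes 2 states and 0 ε-transitions.
  aa — 3 states, 0 ε-transitions
  a|aa|b — 9 states, 6 ε-transitions

9, 6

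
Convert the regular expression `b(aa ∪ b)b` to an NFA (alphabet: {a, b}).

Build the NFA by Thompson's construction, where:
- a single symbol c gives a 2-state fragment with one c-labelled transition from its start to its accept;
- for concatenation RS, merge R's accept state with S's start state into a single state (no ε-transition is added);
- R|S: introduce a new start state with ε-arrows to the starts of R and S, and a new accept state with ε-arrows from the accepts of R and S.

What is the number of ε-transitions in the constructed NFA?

4

By structural recursion:
Each of the 5 symbol leaves contributes 0 ε-transitions.
  aa → 0 ε-transitions
  aa ∪ b → 4 ε-transitions
  b(aa ∪ b)b → 4 ε-transitions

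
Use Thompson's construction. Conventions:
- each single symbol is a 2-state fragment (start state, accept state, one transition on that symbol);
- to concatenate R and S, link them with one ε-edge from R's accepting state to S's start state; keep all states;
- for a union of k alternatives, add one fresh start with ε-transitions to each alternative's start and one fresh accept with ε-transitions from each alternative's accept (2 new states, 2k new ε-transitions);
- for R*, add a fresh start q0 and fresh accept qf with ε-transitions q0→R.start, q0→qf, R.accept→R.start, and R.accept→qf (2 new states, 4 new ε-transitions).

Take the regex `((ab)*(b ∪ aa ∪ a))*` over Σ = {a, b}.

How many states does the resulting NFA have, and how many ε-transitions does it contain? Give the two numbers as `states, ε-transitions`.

18, 17

By structural recursion:
Each of the 6 symbol leaves contributes 2 states and 0 ε-transitions.
  ab → 4 states, 1 ε-transition
  (ab)* → 6 states, 5 ε-transitions
  aa → 4 states, 1 ε-transition
  b ∪ aa ∪ a → 10 states, 7 ε-transitions
  (ab)*(b ∪ aa ∪ a) → 16 states, 13 ε-transitions
  ((ab)*(b ∪ aa ∪ a))* → 18 states, 17 ε-transitions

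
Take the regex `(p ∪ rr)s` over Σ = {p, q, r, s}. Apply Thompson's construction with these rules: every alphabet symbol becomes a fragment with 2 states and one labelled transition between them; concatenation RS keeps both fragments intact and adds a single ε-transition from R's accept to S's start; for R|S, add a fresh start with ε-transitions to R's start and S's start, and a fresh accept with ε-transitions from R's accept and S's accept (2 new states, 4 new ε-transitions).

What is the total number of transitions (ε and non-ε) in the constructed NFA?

Per subexpression:
Each of the 4 symbol leaves contributes 1 transition (1 symbol, 0 ε).
  rr — 3 transitions (2 symbol, 1 ε)
  p ∪ rr — 8 transitions (3 symbol, 5 ε)
  (p ∪ rr)s — 10 transitions (4 symbol, 6 ε)

10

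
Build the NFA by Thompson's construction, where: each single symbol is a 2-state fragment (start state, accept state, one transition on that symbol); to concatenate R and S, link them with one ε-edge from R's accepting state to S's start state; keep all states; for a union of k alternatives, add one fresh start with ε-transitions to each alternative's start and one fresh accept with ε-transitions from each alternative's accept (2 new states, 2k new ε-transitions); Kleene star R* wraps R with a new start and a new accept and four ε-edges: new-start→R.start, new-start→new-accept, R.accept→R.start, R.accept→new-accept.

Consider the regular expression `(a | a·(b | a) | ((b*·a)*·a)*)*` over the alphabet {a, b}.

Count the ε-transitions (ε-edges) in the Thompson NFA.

Per subexpression:
Each of the 7 symbol leaves contributes 0 ε-transitions.
  b | a : 4 ε-transitions
  a·(b | a) : 5 ε-transitions
  b* : 4 ε-transitions
  b*·a : 5 ε-transitions
  (b*·a)* : 9 ε-transitions
  (b*·a)*·a : 10 ε-transitions
  ((b*·a)*·a)* : 14 ε-transitions
  a | a·(b | a) | ((b*·a)*·a)* : 25 ε-transitions
  (a | a·(b | a) | ((b*·a)*·a)*)* : 29 ε-transitions

29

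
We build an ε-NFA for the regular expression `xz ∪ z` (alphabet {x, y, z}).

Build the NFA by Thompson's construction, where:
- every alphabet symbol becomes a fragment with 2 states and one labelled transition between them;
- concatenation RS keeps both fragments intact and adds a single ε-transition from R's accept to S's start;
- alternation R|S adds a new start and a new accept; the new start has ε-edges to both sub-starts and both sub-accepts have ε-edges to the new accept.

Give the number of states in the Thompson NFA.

8

Per subexpression:
Each of the 3 symbol leaves contributes a 2-state fragment.
  xz → 4 states
  xz ∪ z → 8 states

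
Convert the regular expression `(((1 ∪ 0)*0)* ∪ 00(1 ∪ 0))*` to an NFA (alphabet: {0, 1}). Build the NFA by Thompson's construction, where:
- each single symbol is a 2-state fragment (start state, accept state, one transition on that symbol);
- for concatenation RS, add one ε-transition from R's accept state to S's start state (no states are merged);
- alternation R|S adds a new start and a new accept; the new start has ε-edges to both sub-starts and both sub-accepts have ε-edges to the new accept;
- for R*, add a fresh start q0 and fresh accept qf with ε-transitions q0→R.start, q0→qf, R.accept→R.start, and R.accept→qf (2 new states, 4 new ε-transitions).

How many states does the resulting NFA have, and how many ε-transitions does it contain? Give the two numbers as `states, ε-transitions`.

Building bottom-up:
Each of the 7 symbol leaves contributes 2 states and 0 ε-transitions.
  1 ∪ 0 : 6 states, 4 ε-transitions
  (1 ∪ 0)* : 8 states, 8 ε-transitions
  (1 ∪ 0)*0 : 10 states, 9 ε-transitions
  ((1 ∪ 0)*0)* : 12 states, 13 ε-transitions
  1 ∪ 0 : 6 states, 4 ε-transitions
  00(1 ∪ 0) : 10 states, 6 ε-transitions
  ((1 ∪ 0)*0)* ∪ 00(1 ∪ 0) : 24 states, 23 ε-transitions
  (((1 ∪ 0)*0)* ∪ 00(1 ∪ 0))* : 26 states, 27 ε-transitions

26, 27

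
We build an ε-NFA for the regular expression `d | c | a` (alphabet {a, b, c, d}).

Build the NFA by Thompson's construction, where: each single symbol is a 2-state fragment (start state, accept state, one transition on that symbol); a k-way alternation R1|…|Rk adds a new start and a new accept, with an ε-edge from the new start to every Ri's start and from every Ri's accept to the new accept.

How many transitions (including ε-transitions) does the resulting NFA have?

9

Recursing over subexpressions:
Each of the 3 symbol leaves contributes 1 transition (1 symbol, 0 ε).
  d | c | a : 9 transitions (3 symbol, 6 ε)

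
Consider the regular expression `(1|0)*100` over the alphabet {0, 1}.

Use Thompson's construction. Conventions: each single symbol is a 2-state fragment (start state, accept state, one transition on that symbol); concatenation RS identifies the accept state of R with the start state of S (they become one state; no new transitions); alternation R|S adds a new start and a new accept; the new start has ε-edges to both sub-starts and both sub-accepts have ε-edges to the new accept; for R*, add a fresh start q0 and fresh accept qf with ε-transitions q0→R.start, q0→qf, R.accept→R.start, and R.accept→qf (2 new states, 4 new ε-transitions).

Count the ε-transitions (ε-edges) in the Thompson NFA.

8

Bottom-up over the parse tree:
Each of the 5 symbol leaves contributes 0 ε-transitions.
  1|0 — 4 ε-transitions
  (1|0)* — 8 ε-transitions
  (1|0)*100 — 8 ε-transitions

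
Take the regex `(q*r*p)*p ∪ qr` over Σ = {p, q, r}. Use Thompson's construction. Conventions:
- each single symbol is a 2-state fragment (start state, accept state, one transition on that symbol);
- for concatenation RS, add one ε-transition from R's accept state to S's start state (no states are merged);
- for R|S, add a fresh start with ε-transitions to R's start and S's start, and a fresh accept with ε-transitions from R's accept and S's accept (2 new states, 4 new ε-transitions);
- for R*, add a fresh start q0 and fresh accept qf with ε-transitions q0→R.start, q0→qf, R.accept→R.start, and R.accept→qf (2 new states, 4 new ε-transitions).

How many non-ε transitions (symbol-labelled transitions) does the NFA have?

6

Building bottom-up:
Each of the 6 symbol leaves contributes exactly 1 symbol transition.
  q* = 1 symbol transition
  r* = 1 symbol transition
  q*r*p = 3 symbol transitions
  (q*r*p)* = 3 symbol transitions
  (q*r*p)*p = 4 symbol transitions
  qr = 2 symbol transitions
  (q*r*p)*p ∪ qr = 6 symbol transitions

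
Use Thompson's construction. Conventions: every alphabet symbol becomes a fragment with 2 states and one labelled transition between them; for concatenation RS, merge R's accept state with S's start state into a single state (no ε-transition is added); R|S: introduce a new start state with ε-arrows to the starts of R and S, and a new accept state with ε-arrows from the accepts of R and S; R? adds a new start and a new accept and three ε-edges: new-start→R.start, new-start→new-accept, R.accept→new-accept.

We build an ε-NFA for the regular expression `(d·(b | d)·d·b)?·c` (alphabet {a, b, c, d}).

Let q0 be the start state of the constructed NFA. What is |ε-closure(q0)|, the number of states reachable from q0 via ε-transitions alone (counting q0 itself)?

Compute the ε-closure size of each fragment's start state recursively; a symbol fragment's start has no outgoing ε-edge, so its closure is just itself (size 1).
  b | d : |ε-closure| = 1 + 1 + 1 = 3 (the new accept is not ε-reachable since no branch accepts ε)
  d·(b | d)·d·b : |ε-closure| equals the left operand's closure size = 1 (its accept is not ε-reachable, so the closure stops there)
  (d·(b | d)·d·b)? : new start has ε-edges to the inner start and to the new accept, so |ε-closure| = 2 + 1 = 3
  (d·(b | d)·d·b)?·c : the left operand accepts ε, so the closure extends into the next operand (the shared merged state is already counted); |ε-closure| = 3 + (1−1) = 3

3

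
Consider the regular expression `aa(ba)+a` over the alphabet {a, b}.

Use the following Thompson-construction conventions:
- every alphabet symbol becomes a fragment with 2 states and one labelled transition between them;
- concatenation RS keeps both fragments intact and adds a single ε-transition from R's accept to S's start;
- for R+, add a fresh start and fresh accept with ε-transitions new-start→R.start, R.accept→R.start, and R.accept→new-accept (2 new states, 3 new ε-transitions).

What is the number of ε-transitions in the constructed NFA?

7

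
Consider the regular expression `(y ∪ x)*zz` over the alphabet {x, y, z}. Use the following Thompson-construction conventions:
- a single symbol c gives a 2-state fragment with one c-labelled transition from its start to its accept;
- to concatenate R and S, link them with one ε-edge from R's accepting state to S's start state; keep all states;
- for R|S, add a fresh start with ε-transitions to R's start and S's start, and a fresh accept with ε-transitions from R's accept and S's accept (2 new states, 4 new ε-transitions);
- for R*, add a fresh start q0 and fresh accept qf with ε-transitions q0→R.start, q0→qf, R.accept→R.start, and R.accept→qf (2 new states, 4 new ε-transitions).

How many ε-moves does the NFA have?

10

Building bottom-up:
Each of the 4 symbol leaves contributes 0 ε-transitions.
  y ∪ x — 4 ε-transitions
  (y ∪ x)* — 8 ε-transitions
  (y ∪ x)*zz — 10 ε-transitions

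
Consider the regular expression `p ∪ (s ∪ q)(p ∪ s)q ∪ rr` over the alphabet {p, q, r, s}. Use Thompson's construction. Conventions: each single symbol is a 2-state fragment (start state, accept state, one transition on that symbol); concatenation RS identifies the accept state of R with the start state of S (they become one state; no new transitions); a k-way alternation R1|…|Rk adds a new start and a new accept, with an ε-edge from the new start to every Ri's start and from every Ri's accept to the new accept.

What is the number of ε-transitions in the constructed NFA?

Building bottom-up:
Each of the 8 symbol leaves contributes 0 ε-transitions.
  s ∪ q → 4 ε-transitions
  p ∪ s → 4 ε-transitions
  (s ∪ q)(p ∪ s)q → 8 ε-transitions
  rr → 0 ε-transitions
  p ∪ (s ∪ q)(p ∪ s)q ∪ rr → 14 ε-transitions

14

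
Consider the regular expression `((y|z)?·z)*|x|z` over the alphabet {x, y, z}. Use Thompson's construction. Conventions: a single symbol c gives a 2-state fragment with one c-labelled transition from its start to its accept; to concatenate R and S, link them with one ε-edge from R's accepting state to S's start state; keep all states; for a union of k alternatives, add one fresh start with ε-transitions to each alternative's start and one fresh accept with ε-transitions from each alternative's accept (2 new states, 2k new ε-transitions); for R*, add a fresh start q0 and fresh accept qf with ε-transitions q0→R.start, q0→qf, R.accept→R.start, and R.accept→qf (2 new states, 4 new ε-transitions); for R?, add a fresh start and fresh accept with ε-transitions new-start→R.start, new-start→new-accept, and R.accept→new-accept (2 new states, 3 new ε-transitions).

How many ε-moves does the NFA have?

18

Bottom-up over the parse tree:
Each of the 5 symbol leaves contributes 0 ε-transitions.
  y|z — 4 ε-transitions
  (y|z)? — 7 ε-transitions
  (y|z)?·z — 8 ε-transitions
  ((y|z)?·z)* — 12 ε-transitions
  ((y|z)?·z)*|x|z — 18 ε-transitions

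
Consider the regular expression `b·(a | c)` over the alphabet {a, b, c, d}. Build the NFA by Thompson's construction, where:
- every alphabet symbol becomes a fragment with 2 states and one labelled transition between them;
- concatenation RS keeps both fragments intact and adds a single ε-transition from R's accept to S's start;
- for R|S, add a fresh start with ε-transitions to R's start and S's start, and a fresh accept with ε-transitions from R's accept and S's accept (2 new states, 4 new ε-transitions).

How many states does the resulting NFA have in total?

8

By structural recursion:
Each of the 3 symbol leaves contributes a 2-state fragment.
  a | c → 6 states
  b·(a | c) → 8 states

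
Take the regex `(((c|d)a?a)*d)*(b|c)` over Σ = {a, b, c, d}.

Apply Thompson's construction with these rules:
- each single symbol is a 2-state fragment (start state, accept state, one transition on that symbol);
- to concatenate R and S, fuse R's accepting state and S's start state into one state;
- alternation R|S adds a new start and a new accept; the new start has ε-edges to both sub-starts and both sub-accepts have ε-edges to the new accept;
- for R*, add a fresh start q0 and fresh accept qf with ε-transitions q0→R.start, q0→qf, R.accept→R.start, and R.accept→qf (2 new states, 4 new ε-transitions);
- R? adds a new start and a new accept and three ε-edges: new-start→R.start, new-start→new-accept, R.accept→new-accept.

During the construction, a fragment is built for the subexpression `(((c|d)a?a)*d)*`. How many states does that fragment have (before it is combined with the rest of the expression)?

Fragment for `(((c|d)a?a)*d)*`:
Each of the 5 symbol leaves contributes a 2-state fragment.
  c|d → 6 states
  a? → 4 states
  (c|d)a?a → 10 states
  ((c|d)a?a)* → 12 states
  ((c|d)a?a)*d → 13 states
  (((c|d)a?a)*d)* → 15 states

15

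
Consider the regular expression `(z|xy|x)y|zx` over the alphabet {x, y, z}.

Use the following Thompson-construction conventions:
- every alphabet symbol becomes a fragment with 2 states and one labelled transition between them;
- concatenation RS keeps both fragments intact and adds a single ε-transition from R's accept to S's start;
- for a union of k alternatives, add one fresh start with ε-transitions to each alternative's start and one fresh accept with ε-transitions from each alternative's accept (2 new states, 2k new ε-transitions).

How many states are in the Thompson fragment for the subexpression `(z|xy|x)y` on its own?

12

Fragment for `(z|xy|x)y`:
Each of the 5 symbol leaves contributes a 2-state fragment.
  xy → 4 states
  z|xy|x → 10 states
  (z|xy|x)y → 12 states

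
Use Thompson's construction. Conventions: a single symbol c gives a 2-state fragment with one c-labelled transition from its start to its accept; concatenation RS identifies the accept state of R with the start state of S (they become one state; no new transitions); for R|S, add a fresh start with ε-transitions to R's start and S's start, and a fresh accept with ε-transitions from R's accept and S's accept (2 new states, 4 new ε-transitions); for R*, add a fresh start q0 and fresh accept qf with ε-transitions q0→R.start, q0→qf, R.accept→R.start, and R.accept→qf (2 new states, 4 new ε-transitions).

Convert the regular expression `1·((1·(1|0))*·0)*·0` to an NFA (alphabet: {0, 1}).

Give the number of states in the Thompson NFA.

Bottom-up over the parse tree:
Each of the 6 symbol leaves contributes a 2-state fragment.
  1|0 = 6 states
  1·(1|0) = 7 states
  (1·(1|0))* = 9 states
  (1·(1|0))*·0 = 10 states
  ((1·(1|0))*·0)* = 12 states
  1·((1·(1|0))*·0)*·0 = 14 states

14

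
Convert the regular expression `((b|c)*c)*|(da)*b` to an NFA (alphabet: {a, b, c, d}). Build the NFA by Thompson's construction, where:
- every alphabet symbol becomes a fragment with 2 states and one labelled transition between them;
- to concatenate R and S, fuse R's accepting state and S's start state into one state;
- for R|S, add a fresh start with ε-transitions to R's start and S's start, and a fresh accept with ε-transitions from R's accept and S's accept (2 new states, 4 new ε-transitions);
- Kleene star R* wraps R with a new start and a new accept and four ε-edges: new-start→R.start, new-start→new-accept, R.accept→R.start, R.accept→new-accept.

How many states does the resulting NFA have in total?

19

Recursing over subexpressions:
Each of the 6 symbol leaves contributes a 2-state fragment.
  b|c → 6 states
  (b|c)* → 8 states
  (b|c)*c → 9 states
  ((b|c)*c)* → 11 states
  da → 3 states
  (da)* → 5 states
  (da)*b → 6 states
  ((b|c)*c)*|(da)*b → 19 states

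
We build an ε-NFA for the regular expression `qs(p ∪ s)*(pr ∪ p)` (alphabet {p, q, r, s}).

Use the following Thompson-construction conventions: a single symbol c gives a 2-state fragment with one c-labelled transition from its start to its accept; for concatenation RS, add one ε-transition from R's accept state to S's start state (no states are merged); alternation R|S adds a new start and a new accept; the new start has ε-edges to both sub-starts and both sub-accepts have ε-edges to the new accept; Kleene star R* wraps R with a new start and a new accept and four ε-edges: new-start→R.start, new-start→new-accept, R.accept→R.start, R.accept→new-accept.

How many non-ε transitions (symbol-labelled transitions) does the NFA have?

Per subexpression:
Each of the 7 symbol leaves contributes exactly 1 symbol transition.
  p ∪ s : 2 symbol transitions
  (p ∪ s)* : 2 symbol transitions
  pr : 2 symbol transitions
  pr ∪ p : 3 symbol transitions
  qs(p ∪ s)*(pr ∪ p) : 7 symbol transitions

7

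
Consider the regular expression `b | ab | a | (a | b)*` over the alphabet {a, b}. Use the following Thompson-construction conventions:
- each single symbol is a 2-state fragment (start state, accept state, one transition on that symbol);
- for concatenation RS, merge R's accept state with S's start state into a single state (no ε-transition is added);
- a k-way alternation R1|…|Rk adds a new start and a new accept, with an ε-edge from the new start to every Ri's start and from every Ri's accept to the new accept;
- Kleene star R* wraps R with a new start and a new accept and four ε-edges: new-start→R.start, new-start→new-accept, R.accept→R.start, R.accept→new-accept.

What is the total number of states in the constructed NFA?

17

Recursing over subexpressions:
Each of the 6 symbol leaves contributes a 2-state fragment.
  ab : 3 states
  a | b : 6 states
  (a | b)* : 8 states
  b | ab | a | (a | b)* : 17 states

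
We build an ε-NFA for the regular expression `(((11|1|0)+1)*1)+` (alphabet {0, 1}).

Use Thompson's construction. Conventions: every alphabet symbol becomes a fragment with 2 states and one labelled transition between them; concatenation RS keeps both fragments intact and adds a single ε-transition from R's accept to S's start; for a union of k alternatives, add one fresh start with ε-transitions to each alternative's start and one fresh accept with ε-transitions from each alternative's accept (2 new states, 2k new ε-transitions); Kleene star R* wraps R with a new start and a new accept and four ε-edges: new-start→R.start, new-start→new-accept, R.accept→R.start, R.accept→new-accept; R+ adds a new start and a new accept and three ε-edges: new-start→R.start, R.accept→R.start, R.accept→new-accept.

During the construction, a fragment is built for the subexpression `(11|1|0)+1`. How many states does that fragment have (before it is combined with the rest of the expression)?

Fragment for `(11|1|0)+1`:
Each of the 5 symbol leaves contributes a 2-state fragment.
  11 — 4 states
  11|1|0 — 10 states
  (11|1|0)+ — 12 states
  (11|1|0)+1 — 14 states

14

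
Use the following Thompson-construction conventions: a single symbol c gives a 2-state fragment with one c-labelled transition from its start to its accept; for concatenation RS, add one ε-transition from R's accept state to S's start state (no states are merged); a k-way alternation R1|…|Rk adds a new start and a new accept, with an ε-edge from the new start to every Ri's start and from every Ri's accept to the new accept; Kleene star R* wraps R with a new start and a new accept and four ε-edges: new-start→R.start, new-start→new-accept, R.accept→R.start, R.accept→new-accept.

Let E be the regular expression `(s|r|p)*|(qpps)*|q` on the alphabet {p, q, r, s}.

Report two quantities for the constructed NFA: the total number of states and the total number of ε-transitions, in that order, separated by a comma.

24, 23

Recursing over subexpressions:
Each of the 8 symbol leaves contributes 2 states and 0 ε-transitions.
  s|r|p → 8 states, 6 ε-transitions
  (s|r|p)* → 10 states, 10 ε-transitions
  qpps → 8 states, 3 ε-transitions
  (qpps)* → 10 states, 7 ε-transitions
  (s|r|p)*|(qpps)*|q → 24 states, 23 ε-transitions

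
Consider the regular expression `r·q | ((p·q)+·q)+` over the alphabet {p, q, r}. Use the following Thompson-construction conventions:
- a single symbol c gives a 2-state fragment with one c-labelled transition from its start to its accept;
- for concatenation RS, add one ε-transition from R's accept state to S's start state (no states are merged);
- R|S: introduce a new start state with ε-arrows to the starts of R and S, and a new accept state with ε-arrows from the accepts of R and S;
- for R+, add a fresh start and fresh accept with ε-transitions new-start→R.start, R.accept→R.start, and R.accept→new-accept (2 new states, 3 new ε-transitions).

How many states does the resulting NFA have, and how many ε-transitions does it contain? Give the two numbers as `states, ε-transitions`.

16, 13

Per subexpression:
Each of the 5 symbol leaves contributes 2 states and 0 ε-transitions.
  r·q = 4 states, 1 ε-transition
  p·q = 4 states, 1 ε-transition
  (p·q)+ = 6 states, 4 ε-transitions
  (p·q)+·q = 8 states, 5 ε-transitions
  ((p·q)+·q)+ = 10 states, 8 ε-transitions
  r·q | ((p·q)+·q)+ = 16 states, 13 ε-transitions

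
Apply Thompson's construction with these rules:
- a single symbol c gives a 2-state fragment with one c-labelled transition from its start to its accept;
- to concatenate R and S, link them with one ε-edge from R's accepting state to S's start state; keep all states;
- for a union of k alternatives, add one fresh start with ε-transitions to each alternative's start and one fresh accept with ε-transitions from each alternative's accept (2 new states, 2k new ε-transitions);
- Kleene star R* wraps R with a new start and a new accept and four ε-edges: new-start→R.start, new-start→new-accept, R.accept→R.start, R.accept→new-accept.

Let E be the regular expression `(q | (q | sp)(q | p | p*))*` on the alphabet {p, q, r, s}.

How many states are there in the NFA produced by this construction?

24

Bottom-up over the parse tree:
Each of the 7 symbol leaves contributes a 2-state fragment.
  sp : 4 states
  q | sp : 8 states
  p* : 4 states
  q | p | p* : 10 states
  (q | sp)(q | p | p*) : 18 states
  q | (q | sp)(q | p | p*) : 22 states
  (q | (q | sp)(q | p | p*))* : 24 states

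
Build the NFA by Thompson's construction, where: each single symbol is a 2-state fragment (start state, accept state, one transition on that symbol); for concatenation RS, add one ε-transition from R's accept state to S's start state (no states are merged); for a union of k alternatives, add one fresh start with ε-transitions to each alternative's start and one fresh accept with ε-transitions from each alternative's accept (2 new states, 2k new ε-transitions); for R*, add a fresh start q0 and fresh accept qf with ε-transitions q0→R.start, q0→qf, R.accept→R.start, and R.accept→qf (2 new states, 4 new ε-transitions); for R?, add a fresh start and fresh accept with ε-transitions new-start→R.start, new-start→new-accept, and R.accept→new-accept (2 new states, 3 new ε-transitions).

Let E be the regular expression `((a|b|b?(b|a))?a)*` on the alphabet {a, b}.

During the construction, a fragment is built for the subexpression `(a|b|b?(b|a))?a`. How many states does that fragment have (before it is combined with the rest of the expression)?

20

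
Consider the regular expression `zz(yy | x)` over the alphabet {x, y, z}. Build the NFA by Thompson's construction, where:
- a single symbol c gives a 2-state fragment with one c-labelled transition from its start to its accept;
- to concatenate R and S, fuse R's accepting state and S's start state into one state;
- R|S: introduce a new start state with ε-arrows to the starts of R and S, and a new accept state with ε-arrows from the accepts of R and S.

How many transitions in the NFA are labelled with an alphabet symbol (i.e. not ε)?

Bottom-up over the parse tree:
Each of the 5 symbol leaves contributes exactly 1 symbol transition.
  yy → 2 symbol transitions
  yy | x → 3 symbol transitions
  zz(yy | x) → 5 symbol transitions

5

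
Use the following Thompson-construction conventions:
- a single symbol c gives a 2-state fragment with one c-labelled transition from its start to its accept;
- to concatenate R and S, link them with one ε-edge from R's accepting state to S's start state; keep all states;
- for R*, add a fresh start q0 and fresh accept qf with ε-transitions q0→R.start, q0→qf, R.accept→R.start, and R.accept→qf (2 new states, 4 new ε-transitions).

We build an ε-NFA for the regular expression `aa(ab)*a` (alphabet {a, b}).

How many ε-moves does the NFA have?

8

Building bottom-up:
Each of the 5 symbol leaves contributes 0 ε-transitions.
  ab = 1 ε-transition
  (ab)* = 5 ε-transitions
  aa(ab)*a = 8 ε-transitions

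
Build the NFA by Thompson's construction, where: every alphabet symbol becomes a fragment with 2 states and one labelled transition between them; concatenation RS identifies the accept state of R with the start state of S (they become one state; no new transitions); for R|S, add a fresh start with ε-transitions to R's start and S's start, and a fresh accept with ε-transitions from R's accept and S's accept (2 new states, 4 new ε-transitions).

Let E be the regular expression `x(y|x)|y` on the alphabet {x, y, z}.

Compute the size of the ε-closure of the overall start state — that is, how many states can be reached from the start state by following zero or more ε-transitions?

Let C(F) = |ε-closure(F.start)| within fragment F, and note whether F accepts ε. Symbol fragments have C = 1 and do not accept ε. Then:
  y|x : |closure| = 1 + 1 + 1 = 3 (the new accept is not ε-reachable since no branch accepts ε)
  x(y|x) : same as the first factor's closure: |closure| = 1
  x(y|x)|y : new start ε-reaches every alternative's start; none of them accept ε, so the new accept is not reached: |closure| = 1 + 1 + 1 = 3

3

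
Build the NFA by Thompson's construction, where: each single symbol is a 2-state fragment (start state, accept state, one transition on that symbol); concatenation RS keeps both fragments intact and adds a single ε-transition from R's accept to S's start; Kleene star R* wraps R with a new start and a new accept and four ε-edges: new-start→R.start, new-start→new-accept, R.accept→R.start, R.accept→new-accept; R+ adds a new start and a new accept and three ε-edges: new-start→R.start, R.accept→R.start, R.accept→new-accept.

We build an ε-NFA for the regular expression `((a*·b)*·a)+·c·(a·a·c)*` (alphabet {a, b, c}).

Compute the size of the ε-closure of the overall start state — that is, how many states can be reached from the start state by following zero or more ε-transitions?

Work bottom-up. For each fragment F, track |ε-closure(F.start)| and whether F's accept lies in that closure (i.e. whether F accepts ε). A single-symbol fragment has closure size 1 and does not accept ε.
  a* — |ε-closure| = 1 (new start) + 1 (body) + 1 (new accept) = 3
  a*·b — the left operand accepts ε, so the closure extends into the next operand (via the concat ε-link); |ε-closure| = 3 + 1 = 4
  (a*·b)* — the star's fresh start ε-reaches both the body's start and the fresh accept: |ε-closure| = 2 + 4 = 6
  (a*·b)*·a — |ε-closure| = 6 + 1 = 7 (closure spills across the concat boundary because the left factor accepts ε)
  ((a*·b)*·a)+ — |ε-closure| = 1 + 7 = 8 (the body doesn't accept ε, so the new accept is not reached)
  a·a·c — same as the first factor's closure: |ε-closure| = 1
  (a·a·c)* — |ε-closure| = 1 (new start) + 1 (body) + 1 (new accept) = 3
  ((a*·b)*·a)+·c·(a·a·c)* — |ε-closure| equals the left operand's closure size = 8 (its accept is not ε-reachable, so the closure stops there)

8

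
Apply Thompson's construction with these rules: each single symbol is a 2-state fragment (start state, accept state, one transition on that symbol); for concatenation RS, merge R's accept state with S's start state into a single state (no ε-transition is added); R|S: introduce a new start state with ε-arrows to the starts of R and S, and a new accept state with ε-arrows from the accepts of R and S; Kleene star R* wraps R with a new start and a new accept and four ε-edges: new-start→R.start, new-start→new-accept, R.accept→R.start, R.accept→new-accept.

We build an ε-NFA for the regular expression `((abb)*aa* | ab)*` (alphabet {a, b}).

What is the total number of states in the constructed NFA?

17

By structural recursion:
Each of the 7 symbol leaves contributes a 2-state fragment.
  abb → 4 states
  (abb)* → 6 states
  a* → 4 states
  (abb)*aa* → 10 states
  ab → 3 states
  (abb)*aa* | ab → 15 states
  ((abb)*aa* | ab)* → 17 states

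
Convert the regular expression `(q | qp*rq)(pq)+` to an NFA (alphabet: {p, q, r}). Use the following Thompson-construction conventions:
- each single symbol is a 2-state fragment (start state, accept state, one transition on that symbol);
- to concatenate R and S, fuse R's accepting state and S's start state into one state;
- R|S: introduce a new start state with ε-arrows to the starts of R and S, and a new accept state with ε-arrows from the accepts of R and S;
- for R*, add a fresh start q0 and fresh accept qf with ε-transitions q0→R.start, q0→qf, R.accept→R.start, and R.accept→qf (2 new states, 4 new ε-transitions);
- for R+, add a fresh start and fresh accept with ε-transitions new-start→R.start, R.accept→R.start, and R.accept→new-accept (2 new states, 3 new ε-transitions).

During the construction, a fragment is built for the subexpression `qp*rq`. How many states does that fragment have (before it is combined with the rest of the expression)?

7

Fragment for `qp*rq`:
Each of the 4 symbol leaves contributes a 2-state fragment.
  p* = 4 states
  qp*rq = 7 states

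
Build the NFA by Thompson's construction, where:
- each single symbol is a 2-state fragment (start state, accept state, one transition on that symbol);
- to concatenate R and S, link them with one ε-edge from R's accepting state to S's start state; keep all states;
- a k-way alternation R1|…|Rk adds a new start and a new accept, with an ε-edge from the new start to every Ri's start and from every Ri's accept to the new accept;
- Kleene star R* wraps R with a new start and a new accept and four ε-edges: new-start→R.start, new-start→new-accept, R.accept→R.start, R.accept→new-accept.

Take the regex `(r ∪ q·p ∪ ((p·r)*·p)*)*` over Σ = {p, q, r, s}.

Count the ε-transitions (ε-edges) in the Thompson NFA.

21

By structural recursion:
Each of the 6 symbol leaves contributes 0 ε-transitions.
  q·p → 1 ε-transition
  p·r → 1 ε-transition
  (p·r)* → 5 ε-transitions
  (p·r)*·p → 6 ε-transitions
  ((p·r)*·p)* → 10 ε-transitions
  r ∪ q·p ∪ ((p·r)*·p)* → 17 ε-transitions
  (r ∪ q·p ∪ ((p·r)*·p)*)* → 21 ε-transitions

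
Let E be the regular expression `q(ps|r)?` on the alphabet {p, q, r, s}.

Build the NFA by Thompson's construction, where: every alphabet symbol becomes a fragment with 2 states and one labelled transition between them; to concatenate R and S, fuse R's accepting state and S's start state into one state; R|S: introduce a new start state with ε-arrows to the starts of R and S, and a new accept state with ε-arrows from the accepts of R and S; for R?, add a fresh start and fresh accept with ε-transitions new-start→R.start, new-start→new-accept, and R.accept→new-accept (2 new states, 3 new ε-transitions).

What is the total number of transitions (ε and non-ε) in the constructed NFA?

11

Building bottom-up:
Each of the 4 symbol leaves contributes 1 transition (1 symbol, 0 ε).
  ps : 2 transitions (2 symbol, 0 ε)
  ps|r : 7 transitions (3 symbol, 4 ε)
  (ps|r)? : 10 transitions (3 symbol, 7 ε)
  q(ps|r)? : 11 transitions (4 symbol, 7 ε)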